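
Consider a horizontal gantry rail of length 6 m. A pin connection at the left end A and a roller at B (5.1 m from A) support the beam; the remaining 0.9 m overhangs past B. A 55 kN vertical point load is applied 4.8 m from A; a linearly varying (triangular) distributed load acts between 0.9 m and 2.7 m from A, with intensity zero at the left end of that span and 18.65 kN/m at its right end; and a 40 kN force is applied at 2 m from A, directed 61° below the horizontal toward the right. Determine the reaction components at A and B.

Resultant of the triangular load: ½ × 18.65 × 1.8 = 16.785 kN, acting at 2.1 m from A (one-third of the span from the peak).
Moments about A: B_y·5.1 − 55·4.8 − (½·18.65·1.8)·2.1 − 40·sin61°·2 = 0 → B_y = 369.218/5.1 = 72.3957 ≈ 72.40 kN.
ΣF_y = 0: A_y + 72.3957 − 55 − ½·18.65·1.8 − 40·sin61° = 0 → A_y = 34.37 kN.
ΣF_x = 0: A_x + 40·cos61° = 0 → A_x = -19.39 kN.

A_x = -19.39 kN, A_y = 34.37 kN, B_y = 72.40 kN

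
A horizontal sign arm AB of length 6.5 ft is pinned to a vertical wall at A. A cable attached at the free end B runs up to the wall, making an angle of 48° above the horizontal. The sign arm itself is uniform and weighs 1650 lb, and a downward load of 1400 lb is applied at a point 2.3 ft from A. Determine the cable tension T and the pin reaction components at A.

ΣM about A: T·sin48°·6.5 − 1650·3.25 − 1400·2.3 = 0 → T = 8582.5/(6.5·0.743145) = 1776.75 ≈ 1777 lb.
ΣF_x = 0: A_x − T·cos48° = 0 → A_x = 1776.75 × 0.669131 = 1189 lb.
ΣF_y = 0: A_y + T·sin48° − 1650 − 1400 = 0 → A_y = 3050 − 1776.75 × 0.743145 = 1730 lb.

T = 1777 lb, A_x = 1189 lb, A_y = 1730 lb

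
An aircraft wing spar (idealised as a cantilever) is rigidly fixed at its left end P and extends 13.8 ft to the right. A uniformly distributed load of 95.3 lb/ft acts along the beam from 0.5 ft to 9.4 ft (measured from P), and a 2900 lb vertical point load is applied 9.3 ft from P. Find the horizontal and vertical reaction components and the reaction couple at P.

Resultant of the distributed load: 95.3 × 8.9 = 848.17 lb at 4.95 ft from P.
ΣF_x = 0: P_x = 0.
ΣF_y = 0: P_y − 95.3·8.9 − 2900 = 0 → P_y = 3748 lb.
ΣM about P: M_P − (95.3·8.9)·4.95 − 2900·9.3 = 0 → M_P = 31170 lb·ft.

P_x = 0, P_y = 3748 lb, M_P = 31170 lb·ft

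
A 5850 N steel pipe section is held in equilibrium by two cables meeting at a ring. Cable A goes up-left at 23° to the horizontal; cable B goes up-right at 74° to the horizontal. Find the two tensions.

T_A = 1625 N, T_B = 5425 N

ΣF_x = 0: −T_A·cos23° + T_B·cos74° = 0 → T_B = 3.33955·T_A.
ΣF_y = 0: T_A·sin23° + T_B·sin74° = 5850.
Substitute: T_A·(0.390731 + 3.33955·0.961262) = 5850 → T_A = 1624.59 ≈ 1625 N.
Then T_B = 3.33955 × 1624.59 = 5425 N.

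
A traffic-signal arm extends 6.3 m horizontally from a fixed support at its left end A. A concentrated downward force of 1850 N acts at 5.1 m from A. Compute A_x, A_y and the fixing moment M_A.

A_x = 0, A_y = 1850 N, M_A = 9435 N·m

ΣF_x = 0: A_x = 0.
ΣF_y = 0: A_y − 1850 = 0 → A_y = 1850 N.
ΣM about A: M_A − 1850·5.1 = 0 → M_A = 9435 N·m.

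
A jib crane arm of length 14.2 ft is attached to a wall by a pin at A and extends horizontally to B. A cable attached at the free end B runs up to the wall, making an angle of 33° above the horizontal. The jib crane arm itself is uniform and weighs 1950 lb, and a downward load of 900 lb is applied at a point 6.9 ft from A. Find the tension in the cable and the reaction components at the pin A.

ΣM about A: T·sin33°·14.2 − 1950·7.1 − 900·6.9 = 0 → T = 20055/(14.2·0.544639) = 2593.14 ≈ 2593 lb.
ΣF_x = 0: A_x − T·cos33° = 0 → A_x = 2593.14 × 0.838671 = 2175 lb.
ΣF_y = 0: A_y + T·sin33° − 1950 − 900 = 0 → A_y = 2850 − 2593.14 × 0.544639 = 1438 lb.

T = 2593 lb, A_x = 2175 lb, A_y = 1438 lb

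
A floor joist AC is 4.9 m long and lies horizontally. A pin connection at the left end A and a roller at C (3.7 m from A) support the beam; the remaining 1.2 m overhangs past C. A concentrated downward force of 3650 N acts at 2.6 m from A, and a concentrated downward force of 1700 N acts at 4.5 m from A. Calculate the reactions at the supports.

A_x = 0, A_y = 717.6 N, C_y = 4632 N

ΣM about A: C_y·3.7 − 3650·2.6 − 1700·4.5 = 0 → C_y = 17140/3.7 = 4632.43 ≈ 4632 N.
ΣF_y = 0: A_y + 4632.43 − 3650 − 1700 = 0 → A_y = 717.6 N.
ΣF_x = 0: no horizontal applied forces, so A_x = 0.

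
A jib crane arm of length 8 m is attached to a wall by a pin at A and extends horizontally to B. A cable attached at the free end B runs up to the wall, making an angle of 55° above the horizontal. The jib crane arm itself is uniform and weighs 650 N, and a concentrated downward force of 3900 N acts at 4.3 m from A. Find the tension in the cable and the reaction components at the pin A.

ΣM about A: T·sin55°·8 − 650·4 − 3900·4.3 = 0 → T = 19370/(8·0.819152) = 2955.8 ≈ 2956 N.
ΣF_x = 0: A_x − T·cos55° = 0 → A_x = 2955.8 × 0.573576 = 1695 N.
ΣF_y = 0: A_y + T·sin55° − 650 − 3900 = 0 → A_y = 4550 − 2955.8 × 0.819152 = 2129 N.

T = 2956 N, A_x = 1695 N, A_y = 2129 N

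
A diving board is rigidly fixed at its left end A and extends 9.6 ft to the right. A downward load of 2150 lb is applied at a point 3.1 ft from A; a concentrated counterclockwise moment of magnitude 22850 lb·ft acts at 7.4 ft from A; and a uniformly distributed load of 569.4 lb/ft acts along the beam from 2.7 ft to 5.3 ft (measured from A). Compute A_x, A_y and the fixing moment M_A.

A_x = 0, A_y = 3630 lb, M_A = -10260 lb·ft

Resultant of the distributed load: 569.4 × 2.6 = 1480.44 lb at 4 ft from A.
ΣF_x = 0: A_x = 0.
ΣF_y = 0: A_y − 2150 − 569.4·2.6 = 0 → A_y = 3630 lb.
ΣM about A: M_A − 2150·3.1 + 22850 − (569.4·2.6)·4 = 0 → M_A = -10260 lb·ft.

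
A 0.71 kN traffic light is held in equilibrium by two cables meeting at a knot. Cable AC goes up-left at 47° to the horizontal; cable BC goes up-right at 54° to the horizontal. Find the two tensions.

ΣF_x = 0: −T_AC·cos47° + T_BC·cos54° = 0 → T_BC = 1.16028·T_AC.
ΣF_y = 0: T_AC·sin47° + T_BC·sin54° = 0.71.
Substitute: T_AC·(0.731354 + 1.16028·0.809017) = 0.71 → T_AC = 0.425139 ≈ 0.4251 kN.
Then T_BC = 1.16028 × 0.425139 = 0.4933 kN.

T_AC = 0.4251 kN, T_BC = 0.4933 kN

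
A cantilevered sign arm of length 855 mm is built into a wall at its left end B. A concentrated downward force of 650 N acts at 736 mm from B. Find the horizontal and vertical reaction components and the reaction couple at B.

ΣF_x = 0: B_x = 0.
ΣF_y = 0: B_y − 650 = 0 → B_y = 650.0 N.
ΣM about B: M_B − 650·736 = 0 → M_B = 478400 N·mm.

B_x = 0, B_y = 650.0 N, M_B = 478400 N·mm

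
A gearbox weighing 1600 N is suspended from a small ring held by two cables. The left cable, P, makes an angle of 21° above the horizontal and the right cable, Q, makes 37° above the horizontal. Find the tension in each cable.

T_P = 1507 N, T_Q = 1761 N

ΣF_x = 0: −T_P·cos21° + T_Q·cos37° = 0 → T_Q = 1.16897·T_P.
ΣF_y = 0: T_P·sin21° + T_Q·sin37° = 1600.
Substitute: T_P·(0.358368 + 1.16897·0.601815) = 1600 → T_P = 1506.77 ≈ 1507 N.
Then T_Q = 1.16897 × 1506.77 = 1761 N.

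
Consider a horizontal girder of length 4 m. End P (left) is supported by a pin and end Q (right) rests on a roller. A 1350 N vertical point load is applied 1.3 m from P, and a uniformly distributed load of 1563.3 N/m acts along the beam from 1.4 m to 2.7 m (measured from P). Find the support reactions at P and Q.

P_x = 0, P_y = 1902 N, Q_y = 1480 N

Resultant of the distributed load: 1563.3 × 1.3 = 2032.29 N at 2.05 m from P.
ΣM about P: Q_y·4 − 1350·1.3 − (1563.3·1.3)·2.05 = 0 → Q_y = 5921.1945/4 = 1480.3 ≈ 1480 N.
ΣF_y = 0: P_y + 1480.3 − 1350 − 1563.3·1.3 = 0 → P_y = 1902 N.
ΣF_x = 0: no horizontal applied forces, so P_x = 0.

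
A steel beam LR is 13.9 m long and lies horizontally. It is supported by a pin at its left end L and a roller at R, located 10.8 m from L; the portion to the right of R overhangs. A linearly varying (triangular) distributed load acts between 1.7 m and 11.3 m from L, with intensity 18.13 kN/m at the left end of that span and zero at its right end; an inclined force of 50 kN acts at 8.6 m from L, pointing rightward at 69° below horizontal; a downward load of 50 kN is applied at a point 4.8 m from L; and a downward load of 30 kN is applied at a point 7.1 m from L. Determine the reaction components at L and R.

L_x = -17.92 kN, L_y = 95.11 kN, R_y = 118.6 kN

Resultant of the triangular load: ½ × 18.13 × 9.6 = 87.024 kN, acting at 4.9 m from L (one-third of the span from the peak).
ΣM about L: R_y·10.8 − (½·18.13·9.6)·4.9 − 50·sin69°·8.6 − 50·4.8 − 30·7.1 = 0 → R_y = 1280.86/10.8 = 118.598 ≈ 118.6 kN.
ΣF_y = 0: L_y + 118.598 − ½·18.13·9.6 − 50·sin69° − 50 − 30 = 0 → L_y = 95.11 kN.
ΣF_x = 0: L_x + 50·cos69° = 0 → L_x = -17.92 kN.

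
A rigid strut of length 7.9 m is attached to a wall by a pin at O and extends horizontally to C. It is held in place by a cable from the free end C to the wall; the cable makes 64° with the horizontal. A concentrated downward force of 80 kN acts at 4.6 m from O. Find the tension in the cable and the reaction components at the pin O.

T = 51.83 kN, O_x = 22.72 kN, O_y = 33.42 kN

ΣM about O: T·sin64°·7.9 − 80·4.6 = 0 → T = 368/(7.9·0.898794) = 51.8275 ≈ 51.83 kN.
ΣF_x = 0: O_x − T·cos64° = 0 → O_x = 51.8275 × 0.438371 = 22.72 kN.
ΣF_y = 0: O_y + T·sin64° − 80 = 0 → O_y = 80 − 51.8275 × 0.898794 = 33.42 kN.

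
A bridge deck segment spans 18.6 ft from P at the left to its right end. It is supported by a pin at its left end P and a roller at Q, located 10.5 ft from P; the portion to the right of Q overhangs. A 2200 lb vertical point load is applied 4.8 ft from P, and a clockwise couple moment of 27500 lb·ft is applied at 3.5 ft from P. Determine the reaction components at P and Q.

P_x = 0, P_y = -1425 lb, Q_y = 3625 lb

Moments about P: Q_y·10.5 − 2200·4.8 − 27500 = 0 → Q_y = 38060/10.5 = 3624.76 ≈ 3625 lb.
ΣF_y = 0: P_y + 3624.76 − 2200 = 0 → P_y = -1425 lb.
ΣF_x = 0: no horizontal applied forces, so P_x = 0.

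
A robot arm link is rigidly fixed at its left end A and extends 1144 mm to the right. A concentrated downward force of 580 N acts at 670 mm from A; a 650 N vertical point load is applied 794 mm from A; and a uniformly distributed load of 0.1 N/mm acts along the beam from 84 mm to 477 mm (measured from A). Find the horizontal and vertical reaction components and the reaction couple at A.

Resultant of the distributed load: 0.1 × 393 = 39.3 N at 280.5 mm from A.
ΣF_x = 0: A_x = 0.
ΣF_y = 0: A_y − 580 − 650 − 0.1·393 = 0 → A_y = 1269 N.
ΣM about A: M_A − 580·670 − 650·794 − (0.1·393)·280.5 = 0 → M_A = 915700 N·mm.

A_x = 0, A_y = 1269 N, M_A = 915700 N·mm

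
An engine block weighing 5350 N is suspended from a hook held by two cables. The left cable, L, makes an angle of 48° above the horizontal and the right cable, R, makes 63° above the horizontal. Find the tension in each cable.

T_L = 2602 N, T_R = 3835 N

ΣF_x = 0: −T_L·cos48° + T_R·cos63° = 0 → T_R = 1.47389·T_L.
ΣF_y = 0: T_L·sin48° + T_R·sin63° = 5350.
Substitute: T_L·(0.743145 + 1.47389·0.891007) = 5350 → T_L = 2601.64 ≈ 2602 N.
Then T_R = 1.47389 × 2601.64 = 3835 N.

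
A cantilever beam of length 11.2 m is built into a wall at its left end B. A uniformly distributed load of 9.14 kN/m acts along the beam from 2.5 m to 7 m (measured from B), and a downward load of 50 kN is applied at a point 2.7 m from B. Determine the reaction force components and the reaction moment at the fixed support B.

B_x = 0, B_y = 91.13 kN, M_B = 330.4 kN·m

Resultant of the distributed load: 9.14 × 4.5 = 41.13 kN at 4.75 m from B.
ΣF_x = 0: B_x = 0.
ΣF_y = 0: B_y − 9.14·4.5 − 50 = 0 → B_y = 91.13 kN.
ΣM about B: M_B − (9.14·4.5)·4.75 − 50·2.7 = 0 → M_B = 330.4 kN·m.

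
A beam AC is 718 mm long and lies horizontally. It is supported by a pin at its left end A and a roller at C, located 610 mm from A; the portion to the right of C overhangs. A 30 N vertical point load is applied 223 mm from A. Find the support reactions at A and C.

Taking moments about A: C_y·610 − 30·223 = 0 → C_y = 6690/610 = 10.9672 ≈ 10.97 N.
ΣF_y = 0: A_y + 10.9672 − 30 = 0 → A_y = 19.03 N.
ΣF_x = 0: no horizontal applied forces, so A_x = 0.

A_x = 0, A_y = 19.03 N, C_y = 10.97 N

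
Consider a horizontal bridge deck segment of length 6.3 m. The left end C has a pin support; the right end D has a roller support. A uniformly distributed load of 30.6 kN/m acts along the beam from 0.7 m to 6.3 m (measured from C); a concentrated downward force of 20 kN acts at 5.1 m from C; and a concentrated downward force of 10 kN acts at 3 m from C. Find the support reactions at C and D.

C_x = 0, C_y = 85.21 kN, D_y = 116.2 kN

Resultant of the distributed load: 30.6 × 5.6 = 171.36 kN at 3.5 m from C.
Moments about C: D_y·6.3 − (30.6·5.6)·3.5 − 20·5.1 − 10·3 = 0 → D_y = 731.76/6.3 = 116.152 ≈ 116.2 kN.
ΣF_y = 0: C_y + 116.152 − 30.6·5.6 − 20 − 10 = 0 → C_y = 85.21 kN.
ΣF_x = 0: no horizontal applied forces, so C_x = 0.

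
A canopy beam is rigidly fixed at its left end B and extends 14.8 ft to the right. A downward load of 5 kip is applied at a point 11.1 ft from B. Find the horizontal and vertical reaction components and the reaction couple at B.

ΣF_x = 0: B_x = 0.
ΣF_y = 0: B_y − 5 = 0 → B_y = 5.000 kip.
ΣM about B: M_B − 5·11.1 = 0 → M_B = 55.50 kip·ft.

B_x = 0, B_y = 5.000 kip, M_B = 55.50 kip·ft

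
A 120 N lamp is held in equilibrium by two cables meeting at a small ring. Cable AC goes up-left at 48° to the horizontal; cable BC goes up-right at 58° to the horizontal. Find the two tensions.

ΣF_x = 0: −T_AC·cos48° + T_BC·cos58° = 0 → T_BC = 1.2627·T_AC.
ΣF_y = 0: T_AC·sin48° + T_BC·sin58° = 120.
Substitute: T_AC·(0.743145 + 1.2627·0.848048) = 120 → T_AC = 66.1531 ≈ 66.15 N.
Then T_BC = 1.2627 × 66.1531 = 83.53 N.

T_AC = 66.15 N, T_BC = 83.53 N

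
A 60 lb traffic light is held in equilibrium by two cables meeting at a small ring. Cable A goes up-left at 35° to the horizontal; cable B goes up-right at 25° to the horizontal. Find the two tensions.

ΣF_x = 0: −T_A·cos35° + T_B·cos25° = 0 → T_B = 0.903834·T_A.
ΣF_y = 0: T_A·sin35° + T_B·sin25° = 60.
Substitute: T_A·(0.573576 + 0.903834·0.422618) = 60 → T_A = 62.7909 ≈ 62.79 lb.
Then T_B = 0.903834 × 62.7909 = 56.75 lb.

T_A = 62.79 lb, T_B = 56.75 lb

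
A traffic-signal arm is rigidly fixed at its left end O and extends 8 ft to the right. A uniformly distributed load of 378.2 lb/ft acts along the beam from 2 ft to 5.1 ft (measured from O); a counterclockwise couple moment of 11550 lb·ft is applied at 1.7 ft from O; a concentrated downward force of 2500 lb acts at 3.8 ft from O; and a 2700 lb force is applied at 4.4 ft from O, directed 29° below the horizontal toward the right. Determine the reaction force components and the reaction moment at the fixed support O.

O_x = -2361 lb, O_y = 4981 lb, M_O = 7872 lb·ft

Resultant of the distributed load: 378.2 × 3.1 = 1172.42 lb at 3.55 ft from O.
ΣF_x = 0: O_x + 2700·cos29° = 0 → O_x = -2361 lb.
ΣF_y = 0: O_y − 378.2·3.1 − 2500 − 2700·sin29° = 0 → O_y = 4981 lb.
ΣM about O: M_O − (378.2·3.1)·3.55 + 11550 − 2500·3.8 − 2700·sin29°·4.4 = 0 → M_O = 7872 lb·ft.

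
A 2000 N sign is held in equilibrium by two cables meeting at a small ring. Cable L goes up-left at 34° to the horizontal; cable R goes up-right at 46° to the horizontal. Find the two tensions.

ΣF_x = 0: −T_L·cos34° + T_R·cos46° = 0 → T_R = 1.19345·T_L.
ΣF_y = 0: T_L·sin34° + T_R·sin46° = 2000.
Substitute: T_L·(0.559193 + 1.19345·0.71934) = 2000 → T_L = 1410.75 ≈ 1411 N.
Then T_R = 1.19345 × 1410.75 = 1684 N.

T_L = 1411 N, T_R = 1684 N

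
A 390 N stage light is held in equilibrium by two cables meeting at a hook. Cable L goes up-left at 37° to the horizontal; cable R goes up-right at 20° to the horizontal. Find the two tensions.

T_L = 437.0 N, T_R = 371.4 N

ΣF_x = 0: −T_L·cos37° + T_R·cos20° = 0 → T_R = 0.84989·T_L.
ΣF_y = 0: T_L·sin37° + T_R·sin20° = 390.
Substitute: T_L·(0.601815 + 0.84989·0.34202) = 390 → T_L = 436.978 ≈ 437.0 N.
Then T_R = 0.84989 × 436.978 = 371.4 N.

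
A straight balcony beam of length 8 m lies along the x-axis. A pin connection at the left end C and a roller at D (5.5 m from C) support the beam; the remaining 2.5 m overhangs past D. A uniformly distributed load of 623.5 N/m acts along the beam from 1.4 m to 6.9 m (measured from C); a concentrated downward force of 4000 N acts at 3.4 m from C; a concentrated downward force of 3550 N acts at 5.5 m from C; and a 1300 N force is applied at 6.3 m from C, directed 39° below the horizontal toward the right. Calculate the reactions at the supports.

C_x = -1010 N, C_y = 2250 N, D_y = 9547 N

Resultant of the distributed load: 623.5 × 5.5 = 3429.25 N at 4.15 m from C.
Moments about C: D_y·5.5 − (623.5·5.5)·4.15 − 4000·3.4 − 3550·5.5 − 1300·sin39°·6.3 = 0 → D_y = 52510.5/5.5 = 9547.36 ≈ 9547 N.
ΣF_y = 0: C_y + 9547.36 − 623.5·5.5 − 4000 − 3550 − 1300·sin39° = 0 → C_y = 2250 N.
ΣF_x = 0: C_x + 1300·cos39° = 0 → C_x = -1010 N.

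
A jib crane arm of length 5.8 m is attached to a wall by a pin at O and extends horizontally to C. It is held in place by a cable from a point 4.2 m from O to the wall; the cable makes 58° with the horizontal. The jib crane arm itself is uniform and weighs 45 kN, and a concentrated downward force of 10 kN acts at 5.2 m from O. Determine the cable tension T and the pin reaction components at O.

T = 51.24 kN, O_x = 27.15 kN, O_y = 11.55 kN

ΣM about O: T·sin58°·4.2 − 45·2.9 − 10·5.2 = 0 → T = 182.5/(4.2·0.848048) = 51.2381 ≈ 51.24 kN.
ΣF_x = 0: O_x − T·cos58° = 0 → O_x = 51.2381 × 0.529919 = 27.15 kN.
ΣF_y = 0: O_y + T·sin58° − 45 − 10 = 0 → O_y = 55 − 51.2381 × 0.848048 = 11.55 kN.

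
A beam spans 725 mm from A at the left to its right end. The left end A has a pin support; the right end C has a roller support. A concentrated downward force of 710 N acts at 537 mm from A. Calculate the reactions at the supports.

Moments about A: C_y·725 − 710·537 = 0 → C_y = 381270/725 = 525.89 ≈ 525.9 N.
ΣF_y = 0: A_y + 525.89 − 710 = 0 → A_y = 184.1 N.
ΣF_x = 0: no horizontal applied forces, so A_x = 0.

A_x = 0, A_y = 184.1 N, C_y = 525.9 N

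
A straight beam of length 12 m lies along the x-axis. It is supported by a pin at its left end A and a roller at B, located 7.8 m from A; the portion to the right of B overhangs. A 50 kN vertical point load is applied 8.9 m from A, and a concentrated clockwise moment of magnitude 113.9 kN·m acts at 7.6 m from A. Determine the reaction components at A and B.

Moments about A: B_y·7.8 − 50·8.9 − 113.9 = 0 → B_y = 558.9/7.8 = 71.6538 ≈ 71.65 kN.
ΣF_y = 0: A_y + 71.6538 − 50 = 0 → A_y = -21.65 kN.
ΣF_x = 0: no horizontal applied forces, so A_x = 0.

A_x = 0, A_y = -21.65 kN, B_y = 71.65 kN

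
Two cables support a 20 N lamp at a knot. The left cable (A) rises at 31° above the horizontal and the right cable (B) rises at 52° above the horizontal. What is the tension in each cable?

T_A = 12.41 N, T_B = 17.27 N

ΣF_x = 0: −T_A·cos31° + T_B·cos52° = 0 → T_B = 1.39227·T_A.
ΣF_y = 0: T_A·sin31° + T_B·sin52° = 20.
Substitute: T_A·(0.515038 + 1.39227·0.788011) = 20 → T_A = 12.4057 ≈ 12.41 N.
Then T_B = 1.39227 × 12.4057 = 17.27 N.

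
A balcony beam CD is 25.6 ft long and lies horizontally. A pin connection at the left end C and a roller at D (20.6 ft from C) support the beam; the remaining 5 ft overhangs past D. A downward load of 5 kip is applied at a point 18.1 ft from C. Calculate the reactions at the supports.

C_x = 0, C_y = 0.6068 kip, D_y = 4.393 kip

ΣM about C: D_y·20.6 − 5·18.1 = 0 → D_y = 90.5/20.6 = 4.3932 ≈ 4.393 kip.
ΣF_y = 0: C_y + 4.3932 − 5 = 0 → C_y = 0.6068 kip.
ΣF_x = 0: no horizontal applied forces, so C_x = 0.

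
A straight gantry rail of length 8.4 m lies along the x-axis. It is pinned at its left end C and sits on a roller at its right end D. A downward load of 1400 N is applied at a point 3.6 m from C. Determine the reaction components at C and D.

Taking moments about C: D_y·8.4 − 1400·3.6 = 0 → D_y = 5040/8.4 = 600.0 N.
ΣF_y = 0: C_y + 600 − 1400 = 0 → C_y = 800.0 N.
ΣF_x = 0: no horizontal applied forces, so C_x = 0.

C_x = 0, C_y = 800.0 N, D_y = 600.0 N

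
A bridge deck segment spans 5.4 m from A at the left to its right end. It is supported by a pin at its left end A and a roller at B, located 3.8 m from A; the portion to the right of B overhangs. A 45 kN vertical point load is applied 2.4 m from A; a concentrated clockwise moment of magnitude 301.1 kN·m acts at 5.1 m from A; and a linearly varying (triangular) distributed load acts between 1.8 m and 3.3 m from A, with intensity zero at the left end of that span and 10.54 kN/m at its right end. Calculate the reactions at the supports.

Resultant of the triangular load: ½ × 10.54 × 1.5 = 7.905 kN, acting at 2.8 m from A (one-third of the span from the peak).
Moments about A: B_y·3.8 − 45·2.4 − 301.1 − (½·10.54·1.5)·2.8 = 0 → B_y = 431.234/3.8 = 113.483 ≈ 113.5 kN.
ΣF_y = 0: A_y + 113.483 − 45 − ½·10.54·1.5 = 0 → A_y = -60.58 kN.
ΣF_x = 0: no horizontal applied forces, so A_x = 0.

A_x = 0, A_y = -60.58 kN, B_y = 113.5 kN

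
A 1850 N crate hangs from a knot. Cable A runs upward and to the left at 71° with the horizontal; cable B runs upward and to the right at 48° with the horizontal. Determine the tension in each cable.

ΣF_x = 0: −T_A·cos71° + T_B·cos48° = 0 → T_B = 0.486554·T_A.
ΣF_y = 0: T_A·sin71° + T_B·sin48° = 1850.
Substitute: T_A·(0.945519 + 0.486554·0.743145) = 1850 → T_A = 1415.35 ≈ 1415 N.
Then T_B = 0.486554 × 1415.35 = 688.6 N.

T_A = 1415 N, T_B = 688.6 N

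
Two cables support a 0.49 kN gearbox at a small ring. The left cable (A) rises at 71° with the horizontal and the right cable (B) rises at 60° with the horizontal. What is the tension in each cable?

ΣF_x = 0: −T_A·cos71° + T_B·cos60° = 0 → T_B = 0.651136·T_A.
ΣF_y = 0: T_A·sin71° + T_B·sin60° = 0.49.
Substitute: T_A·(0.945519 + 0.651136·0.866025) = 0.49 → T_A = 0.324628 ≈ 0.3246 kN.
Then T_B = 0.651136 × 0.324628 = 0.2114 kN.

T_A = 0.3246 kN, T_B = 0.2114 kN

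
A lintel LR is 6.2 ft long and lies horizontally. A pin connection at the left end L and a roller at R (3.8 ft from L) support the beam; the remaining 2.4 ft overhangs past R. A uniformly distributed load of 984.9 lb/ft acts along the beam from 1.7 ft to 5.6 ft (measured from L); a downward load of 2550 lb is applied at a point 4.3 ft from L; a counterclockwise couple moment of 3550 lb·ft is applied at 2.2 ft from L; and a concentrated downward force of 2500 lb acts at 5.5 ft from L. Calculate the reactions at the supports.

Resultant of the distributed load: 984.9 × 3.9 = 3841.11 lb at 3.65 ft from L.
Moments about L: R_y·3.8 − (984.9·3.9)·3.65 − 2550·4.3 + 3550 − 2500·5.5 = 0 → R_y = 35185.0515/3.8 = 9259.22 ≈ 9259 lb.
ΣF_y = 0: L_y + 9259.22 − 984.9·3.9 − 2550 − 2500 = 0 → L_y = -368.1 lb.
ΣF_x = 0: no horizontal applied forces, so L_x = 0.

L_x = 0, L_y = -368.1 lb, R_y = 9259 lb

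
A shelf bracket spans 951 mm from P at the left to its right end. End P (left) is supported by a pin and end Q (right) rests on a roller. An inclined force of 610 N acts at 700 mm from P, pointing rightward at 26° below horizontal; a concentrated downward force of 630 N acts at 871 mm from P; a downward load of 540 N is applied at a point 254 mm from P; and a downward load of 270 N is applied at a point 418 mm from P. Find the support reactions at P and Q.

Taking moments about P: Q_y·951 − 610·sin26°·700 − 630·871 − 540·254 − 270·418 = 0 → Q_y = 985934/951 = 1036.73 ≈ 1037 N.
ΣF_y = 0: P_y + 1036.73 − 610·sin26° − 630 − 540 − 270 = 0 → P_y = 670.7 N.
ΣF_x = 0: P_x + 610·cos26° = 0 → P_x = -548.3 N.

P_x = -548.3 N, P_y = 670.7 N, Q_y = 1037 N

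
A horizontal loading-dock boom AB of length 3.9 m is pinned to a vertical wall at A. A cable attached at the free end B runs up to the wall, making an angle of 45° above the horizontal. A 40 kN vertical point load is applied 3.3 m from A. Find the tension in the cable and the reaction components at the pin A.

T = 47.87 kN, A_x = 33.85 kN, A_y = 6.154 kN

ΣM about A: T·sin45°·3.9 − 40·3.3 = 0 → T = 132/(3.9·0.707107) = 47.8657 ≈ 47.87 kN.
ΣF_x = 0: A_x − T·cos45° = 0 → A_x = 47.8657 × 0.707107 = 33.85 kN.
ΣF_y = 0: A_y + T·sin45° − 40 = 0 → A_y = 40 − 47.8657 × 0.707107 = 6.154 kN.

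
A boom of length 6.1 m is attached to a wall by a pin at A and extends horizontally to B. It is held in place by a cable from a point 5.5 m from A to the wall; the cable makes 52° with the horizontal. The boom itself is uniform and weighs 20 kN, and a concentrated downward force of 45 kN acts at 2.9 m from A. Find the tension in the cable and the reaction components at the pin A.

T = 44.18 kN, A_x = 27.20 kN, A_y = 30.18 kN

ΣM about A: T·sin52°·5.5 − 20·3.05 − 45·2.9 = 0 → T = 191.5/(5.5·0.788011) = 44.1849 ≈ 44.18 kN.
ΣF_x = 0: A_x − T·cos52° = 0 → A_x = 44.1849 × 0.615661 = 27.20 kN.
ΣF_y = 0: A_y + T·sin52° − 20 − 45 = 0 → A_y = 65 − 44.1849 × 0.788011 = 30.18 kN.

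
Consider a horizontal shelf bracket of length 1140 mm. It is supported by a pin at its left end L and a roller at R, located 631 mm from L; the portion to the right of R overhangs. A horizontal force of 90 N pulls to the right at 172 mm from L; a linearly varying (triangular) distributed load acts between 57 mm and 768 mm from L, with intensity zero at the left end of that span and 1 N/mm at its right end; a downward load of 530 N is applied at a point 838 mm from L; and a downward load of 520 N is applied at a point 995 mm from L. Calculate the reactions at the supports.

L_x = -90.00 N, L_y = -417.5 N, R_y = 1823 N

Resultant of the triangular load: ½ × 1 × 711 = 355.5 N, acting at 531 mm from L (one-third of the span from the peak).
Moments about L: R_y·631 − (½·1·711)·531 − 530·838 − 520·995 = 0 → R_y = 1150310.5/631 = 1823 N.
ΣF_y = 0: L_y + 1823 − ½·1·711 − 530 − 520 = 0 → L_y = -417.5 N.
ΣF_x = 0: L_x + 90 = 0 → L_x = -90.00 N.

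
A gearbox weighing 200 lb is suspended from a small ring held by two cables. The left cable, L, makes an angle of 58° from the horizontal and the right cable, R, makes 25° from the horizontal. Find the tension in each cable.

T_L = 182.6 lb, T_R = 106.8 lb

ΣF_x = 0: −T_L·cos58° + T_R·cos25° = 0 → T_R = 0.584701·T_L.
ΣF_y = 0: T_L·sin58° + T_R·sin25° = 200.
Substitute: T_L·(0.848048 + 0.584701·0.422618) = 200 → T_L = 182.623 ≈ 182.6 lb.
Then T_R = 0.584701 × 182.623 = 106.8 lb.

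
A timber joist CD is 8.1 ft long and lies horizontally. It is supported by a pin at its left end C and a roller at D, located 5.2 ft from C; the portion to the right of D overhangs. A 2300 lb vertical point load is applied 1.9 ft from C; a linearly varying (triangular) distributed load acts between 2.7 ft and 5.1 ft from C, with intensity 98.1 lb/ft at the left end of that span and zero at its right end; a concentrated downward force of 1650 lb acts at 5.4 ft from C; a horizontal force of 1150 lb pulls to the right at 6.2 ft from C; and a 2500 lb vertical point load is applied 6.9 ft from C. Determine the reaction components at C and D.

Resultant of the triangular load: ½ × 98.1 × 2.4 = 117.72 lb, acting at 3.5 ft from C (one-third of the span from the peak).
Moments about C: D_y·5.2 − 2300·1.9 − (½·98.1·2.4)·3.5 − 1650·5.4 − 2500·6.9 = 0 → D_y = 30942.02/5.2 = 5950.39 ≈ 5950 lb.
ΣF_y = 0: C_y + 5950.39 − 2300 − ½·98.1·2.4 − 1650 − 2500 = 0 → C_y = 617.3 lb.
ΣF_x = 0: C_x + 1150 = 0 → C_x = -1150 lb.

C_x = -1150 lb, C_y = 617.3 lb, D_y = 5950 lb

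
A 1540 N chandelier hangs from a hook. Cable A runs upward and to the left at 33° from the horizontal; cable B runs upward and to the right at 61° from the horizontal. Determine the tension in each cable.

ΣF_x = 0: −T_A·cos33° + T_B·cos61° = 0 → T_B = 1.7299·T_A.
ΣF_y = 0: T_A·sin33° + T_B·sin61° = 1540.
Substitute: T_A·(0.544639 + 1.7299·0.87462) = 1540 → T_A = 748.429 ≈ 748.4 N.
Then T_B = 1.7299 × 748.429 = 1295 N.

T_A = 748.4 N, T_B = 1295 N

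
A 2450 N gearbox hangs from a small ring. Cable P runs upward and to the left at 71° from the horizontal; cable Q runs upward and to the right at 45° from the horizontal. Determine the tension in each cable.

T_P = 1927 N, T_Q = 887.5 N

ΣF_x = 0: −T_P·cos71° + T_Q·cos45° = 0 → T_Q = 0.460423·T_P.
ΣF_y = 0: T_P·sin71° + T_Q·sin45° = 2450.
Substitute: T_P·(0.945519 + 0.460423·0.707107) = 2450 → T_P = 1927.48 ≈ 1927 N.
Then T_Q = 0.460423 × 1927.48 = 887.5 N.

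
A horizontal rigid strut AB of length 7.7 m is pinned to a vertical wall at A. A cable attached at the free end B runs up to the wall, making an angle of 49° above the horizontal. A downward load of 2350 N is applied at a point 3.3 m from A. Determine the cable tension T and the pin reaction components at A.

ΣM about A: T·sin49°·7.7 − 2350·3.3 = 0 → T = 7755/(7.7·0.75471) = 1334.48 ≈ 1334 N.
ΣF_x = 0: A_x − T·cos49° = 0 → A_x = 1334.48 × 0.656059 = 875.5 N.
ΣF_y = 0: A_y + T·sin49° − 2350 = 0 → A_y = 2350 − 1334.48 × 0.75471 = 1343 N.

T = 1334 N, A_x = 875.5 N, A_y = 1343 N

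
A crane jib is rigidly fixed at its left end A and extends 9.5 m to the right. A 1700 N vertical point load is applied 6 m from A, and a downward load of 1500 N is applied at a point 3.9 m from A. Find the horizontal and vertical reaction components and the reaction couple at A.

ΣF_x = 0: A_x = 0.
ΣF_y = 0: A_y − 1700 − 1500 = 0 → A_y = 3200 N.
ΣM about A: M_A − 1700·6 − 1500·3.9 = 0 → M_A = 16050 N·m.

A_x = 0, A_y = 3200 N, M_A = 16050 N·m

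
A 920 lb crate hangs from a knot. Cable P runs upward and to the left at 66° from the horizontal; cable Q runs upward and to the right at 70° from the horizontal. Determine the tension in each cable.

T_P = 453.0 lb, T_Q = 538.7 lb

ΣF_x = 0: −T_P·cos66° + T_Q·cos70° = 0 → T_Q = 1.18922·T_P.
ΣF_y = 0: T_P·sin66° + T_Q·sin70° = 920.
Substitute: T_P·(0.913545 + 1.18922·0.939693) = 920 → T_P = 452.968 ≈ 453.0 lb.
Then T_Q = 1.18922 × 452.968 = 538.7 lb.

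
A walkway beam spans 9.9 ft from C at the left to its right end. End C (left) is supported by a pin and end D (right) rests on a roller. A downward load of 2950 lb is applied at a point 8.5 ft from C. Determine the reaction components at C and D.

C_x = 0, C_y = 417.2 lb, D_y = 2533 lb

ΣM about C: D_y·9.9 − 2950·8.5 = 0 → D_y = 25075/9.9 = 2532.83 ≈ 2533 lb.
ΣF_y = 0: C_y + 2532.83 − 2950 = 0 → C_y = 417.2 lb.
ΣF_x = 0: no horizontal applied forces, so C_x = 0.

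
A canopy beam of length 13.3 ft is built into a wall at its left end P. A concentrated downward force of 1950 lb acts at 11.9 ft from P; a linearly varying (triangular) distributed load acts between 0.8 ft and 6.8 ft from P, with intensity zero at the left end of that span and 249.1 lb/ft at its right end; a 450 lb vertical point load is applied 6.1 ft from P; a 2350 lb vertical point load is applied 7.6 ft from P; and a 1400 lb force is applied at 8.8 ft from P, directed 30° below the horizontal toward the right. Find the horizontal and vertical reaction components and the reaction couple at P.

P_x = -1212 lb, P_y = 6197 lb, M_P = 53560 lb·ft

Resultant of the triangular load: ½ × 249.1 × 6 = 747.3 lb, acting at 4.8 ft from P (one-third of the span from the peak).
ΣF_x = 0: P_x + 1400·cos30° = 0 → P_x = -1212 lb.
ΣF_y = 0: P_y − 1950 − ½·249.1·6 − 450 − 2350 − 1400·sin30° = 0 → P_y = 6197 lb.
ΣM about P: M_P − 1950·11.9 − (½·249.1·6)·4.8 − 450·6.1 − 2350·7.6 − 1400·sin30°·8.8 = 0 → M_P = 53560 lb·ft.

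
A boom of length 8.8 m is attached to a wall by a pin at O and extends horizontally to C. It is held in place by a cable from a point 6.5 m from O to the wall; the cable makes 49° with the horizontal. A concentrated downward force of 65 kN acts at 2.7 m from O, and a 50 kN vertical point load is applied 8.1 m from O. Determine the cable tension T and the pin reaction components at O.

T = 118.3 kN, O_x = 77.63 kN, O_y = 25.69 kN

ΣM about O: T·sin49°·6.5 − 65·2.7 − 50·8.1 = 0 → T = 580.5/(6.5·0.75471) = 118.334 ≈ 118.3 kN.
ΣF_x = 0: O_x − T·cos49° = 0 → O_x = 118.334 × 0.656059 = 77.63 kN.
ΣF_y = 0: O_y + T·sin49° − 65 − 50 = 0 → O_y = 115 − 118.334 × 0.75471 = 25.69 kN.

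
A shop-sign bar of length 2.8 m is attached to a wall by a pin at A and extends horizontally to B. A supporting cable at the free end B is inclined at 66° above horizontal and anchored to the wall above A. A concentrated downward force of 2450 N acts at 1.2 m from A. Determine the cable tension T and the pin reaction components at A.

T = 1149 N, A_x = 467.5 N, A_y = 1400 N

ΣM about A: T·sin66°·2.8 − 2450·1.2 = 0 → T = 2940/(2.8·0.913545) = 1149.37 ≈ 1149 N.
ΣF_x = 0: A_x − T·cos66° = 0 → A_x = 1149.37 × 0.406737 = 467.5 N.
ΣF_y = 0: A_y + T·sin66° − 2450 = 0 → A_y = 2450 − 1149.37 × 0.913545 = 1400 N.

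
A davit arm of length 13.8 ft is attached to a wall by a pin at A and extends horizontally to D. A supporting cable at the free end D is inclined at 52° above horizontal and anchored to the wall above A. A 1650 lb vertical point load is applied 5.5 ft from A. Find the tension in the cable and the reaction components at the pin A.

T = 834.5 lb, A_x = 513.8 lb, A_y = 992.4 lb

ΣM about A: T·sin52°·13.8 − 1650·5.5 = 0 → T = 9075/(13.8·0.788011) = 834.517 ≈ 834.5 lb.
ΣF_x = 0: A_x − T·cos52° = 0 → A_x = 834.517 × 0.615661 = 513.8 lb.
ΣF_y = 0: A_y + T·sin52° − 1650 = 0 → A_y = 1650 − 834.517 × 0.788011 = 992.4 lb.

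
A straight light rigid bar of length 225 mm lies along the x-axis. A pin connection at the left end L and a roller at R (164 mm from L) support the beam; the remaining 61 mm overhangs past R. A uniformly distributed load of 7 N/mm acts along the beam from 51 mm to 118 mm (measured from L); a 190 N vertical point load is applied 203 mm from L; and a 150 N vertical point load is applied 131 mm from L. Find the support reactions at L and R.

Resultant of the distributed load: 7 × 67 = 469 N at 84.5 mm from L.
ΣM about L: R_y·164 − (7·67)·84.5 − 190·203 − 150·131 = 0 → R_y = 97850.5/164 = 596.649 ≈ 596.6 N.
ΣF_y = 0: L_y + 596.649 − 7·67 − 190 − 150 = 0 → L_y = 212.4 N.
ΣF_x = 0: no horizontal applied forces, so L_x = 0.

L_x = 0, L_y = 212.4 N, R_y = 596.6 N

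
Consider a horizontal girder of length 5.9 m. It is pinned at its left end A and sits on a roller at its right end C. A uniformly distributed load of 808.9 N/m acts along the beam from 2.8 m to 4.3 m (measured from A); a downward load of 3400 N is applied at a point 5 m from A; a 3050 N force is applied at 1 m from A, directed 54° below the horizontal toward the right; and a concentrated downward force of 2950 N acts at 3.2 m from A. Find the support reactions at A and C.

Resultant of the distributed load: 808.9 × 1.5 = 1213.35 N at 3.55 m from A.
ΣM about A: C_y·5.9 − (808.9·1.5)·3.55 − 3400·5 − 3050·sin54°·1 − 2950·3.2 = 0 → C_y = 33214.9/5.9 = 5629.64 ≈ 5630 N.
ΣF_y = 0: A_y + 5629.64 − 808.9·1.5 − 3400 − 3050·sin54° − 2950 = 0 → A_y = 4401 N.
ΣF_x = 0: A_x + 3050·cos54° = 0 → A_x = -1793 N.

A_x = -1793 N, A_y = 4401 N, C_y = 5630 N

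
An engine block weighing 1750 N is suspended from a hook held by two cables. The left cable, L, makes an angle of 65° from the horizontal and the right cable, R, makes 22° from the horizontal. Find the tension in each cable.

T_L = 1625 N, T_R = 740.6 N

ΣF_x = 0: −T_L·cos65° + T_R·cos22° = 0 → T_R = 0.455808·T_L.
ΣF_y = 0: T_L·sin65° + T_R·sin22° = 1750.
Substitute: T_L·(0.906308 + 0.455808·0.374607) = 1750 → T_L = 1624.8 ≈ 1625 N.
Then T_R = 0.455808 × 1624.8 = 740.6 N.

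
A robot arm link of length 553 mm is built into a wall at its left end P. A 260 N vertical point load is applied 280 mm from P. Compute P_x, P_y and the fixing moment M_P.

P_x = 0, P_y = 260.0 N, M_P = 72800 N·mm

ΣF_x = 0: P_x = 0.
ΣF_y = 0: P_y − 260 = 0 → P_y = 260.0 N.
ΣM about P: M_P − 260·280 = 0 → M_P = 72800 N·mm.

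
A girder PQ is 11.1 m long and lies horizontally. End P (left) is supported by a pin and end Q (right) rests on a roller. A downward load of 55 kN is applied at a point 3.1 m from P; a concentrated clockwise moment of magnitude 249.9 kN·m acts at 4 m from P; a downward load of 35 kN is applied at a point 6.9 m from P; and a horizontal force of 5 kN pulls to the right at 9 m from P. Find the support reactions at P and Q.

Moments about P: Q_y·11.1 − 55·3.1 − 249.9 − 35·6.9 = 0 → Q_y = 661.9/11.1 = 59.6306 ≈ 59.63 kN.
ΣF_y = 0: P_y + 59.6306 − 55 − 35 = 0 → P_y = 30.37 kN.
ΣF_x = 0: P_x + 5 = 0 → P_x = -5.000 kN.

P_x = -5.000 kN, P_y = 30.37 kN, Q_y = 59.63 kN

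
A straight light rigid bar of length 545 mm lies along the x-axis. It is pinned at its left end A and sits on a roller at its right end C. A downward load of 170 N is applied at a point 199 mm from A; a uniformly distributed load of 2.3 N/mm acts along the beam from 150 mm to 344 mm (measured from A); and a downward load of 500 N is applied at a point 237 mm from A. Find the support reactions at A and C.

Resultant of the distributed load: 2.3 × 194 = 446.2 N at 247 mm from A.
ΣM about A: C_y·545 − 170·199 − (2.3·194)·247 − 500·237 = 0 → C_y = 262541.4/545 = 481.727 ≈ 481.7 N.
ΣF_y = 0: A_y + 481.727 − 170 − 2.3·194 − 500 = 0 → A_y = 634.5 N.
ΣF_x = 0: no horizontal applied forces, so A_x = 0.

A_x = 0, A_y = 634.5 N, C_y = 481.7 N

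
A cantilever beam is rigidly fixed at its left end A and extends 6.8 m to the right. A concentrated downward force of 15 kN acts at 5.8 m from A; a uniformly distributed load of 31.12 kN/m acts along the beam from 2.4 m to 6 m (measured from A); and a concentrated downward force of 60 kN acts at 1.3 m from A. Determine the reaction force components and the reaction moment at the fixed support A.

Resultant of the distributed load: 31.12 × 3.6 = 112.032 kN at 4.2 m from A.
ΣF_x = 0: A_x = 0.
ΣF_y = 0: A_y − 15 − 31.12·3.6 − 60 = 0 → A_y = 187.0 kN.
ΣM about A: M_A − 15·5.8 − (31.12·3.6)·4.2 − 60·1.3 = 0 → M_A = 635.5 kN·m.

A_x = 0, A_y = 187.0 kN, M_A = 635.5 kN·m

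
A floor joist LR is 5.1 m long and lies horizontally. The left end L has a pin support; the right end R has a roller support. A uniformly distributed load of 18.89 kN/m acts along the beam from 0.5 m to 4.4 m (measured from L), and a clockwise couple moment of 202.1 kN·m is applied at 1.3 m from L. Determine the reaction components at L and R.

Resultant of the distributed load: 18.89 × 3.9 = 73.671 kN at 2.45 m from L.
ΣM about L: R_y·5.1 − (18.89·3.9)·2.45 − 202.1 = 0 → R_y = 382.59395/5.1 = 75.0184 ≈ 75.02 kN.
ΣF_y = 0: L_y + 75.0184 − 18.89·3.9 = 0 → L_y = -1.347 kN.
ΣF_x = 0: no horizontal applied forces, so L_x = 0.

L_x = 0, L_y = -1.347 kN, R_y = 75.02 kN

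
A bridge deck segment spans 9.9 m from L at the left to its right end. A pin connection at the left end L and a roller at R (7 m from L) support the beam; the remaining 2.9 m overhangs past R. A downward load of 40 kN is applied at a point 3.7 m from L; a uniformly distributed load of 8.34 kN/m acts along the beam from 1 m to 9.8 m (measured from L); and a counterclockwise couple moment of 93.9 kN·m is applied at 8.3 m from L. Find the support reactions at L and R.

L_x = 0, L_y = 49.05 kN, R_y = 64.35 kN

Resultant of the distributed load: 8.34 × 8.8 = 73.392 kN at 5.4 m from L.
Moments about L: R_y·7 − 40·3.7 − (8.34·8.8)·5.4 + 93.9 = 0 → R_y = 450.4168/7 = 64.3453 ≈ 64.35 kN.
ΣF_y = 0: L_y + 64.3453 − 40 − 8.34·8.8 = 0 → L_y = 49.05 kN.
ΣF_x = 0: no horizontal applied forces, so L_x = 0.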